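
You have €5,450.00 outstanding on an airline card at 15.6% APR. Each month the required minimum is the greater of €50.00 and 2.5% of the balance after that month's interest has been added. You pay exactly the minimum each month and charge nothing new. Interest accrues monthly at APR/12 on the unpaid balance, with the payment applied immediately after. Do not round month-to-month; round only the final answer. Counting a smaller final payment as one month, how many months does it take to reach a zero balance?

Monthly rate r = 15.6%/12 = 1.3% = 0.013.
While 2.5% of the post-interest balance exceeds €50.00, each month B ← (B·(1+r))·(1 − 0.025), i.e. B shrinks by the factor (1+r)·0.975 = 0.98767.
This holds for months 1–82. Entering month 83 the balance is €1,971.29; 2.5% of the post-interest balance is now below €50.00, so the flat €50.00 minimum applies from here.
From month 83 a fixed €50.00 at rate r clears €1,971.29 in 56 more payments. Total: 82 + 56 = 138 months.

138 months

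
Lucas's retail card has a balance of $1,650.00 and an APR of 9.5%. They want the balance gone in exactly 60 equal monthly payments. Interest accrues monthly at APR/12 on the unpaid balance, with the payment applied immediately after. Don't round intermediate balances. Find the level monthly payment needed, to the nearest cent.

Monthly rate r = 9.5%/12 = 0.791667% = 0.00791667.
Level-payment amortization: P = B₀·r / (1 − (1+r)^(−n)) = 1650.00·0.00791667 / (1 − 1.00792^(−60)).
Denominator 1 − (1+r)^(−60) = 0.376950716.
P = 13.0625 / 0.376950716 ≈ 34.65.

$34.65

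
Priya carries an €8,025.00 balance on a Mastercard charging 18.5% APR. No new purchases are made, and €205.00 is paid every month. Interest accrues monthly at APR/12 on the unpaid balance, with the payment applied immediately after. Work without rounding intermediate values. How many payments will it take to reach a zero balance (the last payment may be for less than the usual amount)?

Monthly rate r = 18.5%/12 = 1.54167% = 0.0154167.
Recurrence: B ← B·(1+r) − €205.00.
Month 1: interest €123.72; balance after payment €7,943.72.
Month 2: interest €122.47; balance after payment €7,861.18.
Closed form: n = −ln(1 − rB₀/P)/ln(1+r) = −ln(0.39649)/ln(1.01542) ≈ 60.468, so the balance reaches zero during payment 61.

61 payments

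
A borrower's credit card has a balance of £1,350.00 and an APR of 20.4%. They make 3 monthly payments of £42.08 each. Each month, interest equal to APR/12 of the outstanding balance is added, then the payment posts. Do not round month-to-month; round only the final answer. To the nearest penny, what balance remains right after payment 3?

£1,291.63

Monthly rate r = 20.4%/12 = 1.7% = 0.017.
Each month: B ← B·(1+r) − £42.08.
Month 1: interest £22.95; balance after payment £1,330.87.
Month 2: interest £22.62; balance after payment £1,311.41.
Month 3: interest £22.29; balance after payment £1,291.63.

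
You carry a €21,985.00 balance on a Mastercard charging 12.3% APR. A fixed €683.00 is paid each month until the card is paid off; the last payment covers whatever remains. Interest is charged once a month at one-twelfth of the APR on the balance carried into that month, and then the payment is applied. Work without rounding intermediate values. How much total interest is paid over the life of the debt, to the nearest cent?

€4,831.28

Monthly rate r = 12.3%/12 = 1.025% = 0.01025.
Payoff takes n = ⌈−ln(1 − rB₀/P)/ln(1+r)⌉ = ⌈39.262⌉ = 40 payments; the last is €179.28.
Total paid = 39·€683.00 + €179.28 = €26,816.28.
Total interest = total paid − principal = €26,816.28 − €21,985.00 = €4,831.28.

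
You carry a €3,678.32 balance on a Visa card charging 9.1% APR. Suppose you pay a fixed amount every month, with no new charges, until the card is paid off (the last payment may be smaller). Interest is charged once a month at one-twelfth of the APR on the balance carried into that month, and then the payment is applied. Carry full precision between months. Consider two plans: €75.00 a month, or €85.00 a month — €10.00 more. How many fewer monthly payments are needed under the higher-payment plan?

Monthly rate r = 9.1%/12 = 0.758333% = 0.00758333.
At €75.00/mo: n = ⌈−ln(1 − rB₀/P)/ln(1+r)⌉ = 62 payments (last €42.24); total interest = total paid − €3,678.32 = €938.92.
At €85.00/mo: 53 payments (last €55.15); total interest €796.83.
Payments saved = 62 − 53 = 9.

9 fewer payments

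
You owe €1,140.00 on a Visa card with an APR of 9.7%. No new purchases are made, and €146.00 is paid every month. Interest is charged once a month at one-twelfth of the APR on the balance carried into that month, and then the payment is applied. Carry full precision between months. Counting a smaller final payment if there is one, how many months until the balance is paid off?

Monthly rate r = 9.7%/12 = 0.808333% = 0.00808333.
Recurrence: B ← B·(1+r) − €146.00.
Month 1: interest €9.21; balance after payment €1,003.21.
Month 2: interest €8.11; balance after payment €865.32.
Closed form: n = −ln(1 − rB₀/P)/ln(1+r) = −ln(0.93688)/ln(1.00808) ≈ 8.098, so the balance reaches zero during payment 9.

9 payments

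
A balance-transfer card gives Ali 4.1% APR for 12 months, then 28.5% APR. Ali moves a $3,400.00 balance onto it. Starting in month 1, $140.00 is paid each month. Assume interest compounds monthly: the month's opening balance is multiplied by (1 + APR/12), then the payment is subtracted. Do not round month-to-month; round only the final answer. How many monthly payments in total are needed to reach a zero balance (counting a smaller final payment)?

Promo months 1–12 at r₀ = 4.1%/12 = 0.00341667; months 13+ at r₁ = 28.5%/12 = 0.02375.
After month 12: iterate B ← B·(1+r₀) − $140.00 for 12 months → $1,830.12.
Then at r₁ with $140.00/mo: n₂ = −ln(1 − r₁·B/P)/ln(1+r₁) ≈ 15.84 → 16 more payments.

28 months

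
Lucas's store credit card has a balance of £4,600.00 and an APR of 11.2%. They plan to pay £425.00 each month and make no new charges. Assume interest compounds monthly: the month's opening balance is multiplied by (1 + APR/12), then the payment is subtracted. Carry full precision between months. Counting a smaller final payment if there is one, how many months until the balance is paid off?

Monthly rate r = 11.2%/12 = 0.933333% = 0.00933333.
Recurrence: B ← B·(1+r) − £425.00.
Month 1: interest £42.93; balance after payment £4,217.93.
Month 2: interest £39.37; balance after payment £3,832.30.
Closed form: n = −ln(1 − rB₀/P)/ln(1+r) = −ln(0.89898)/ln(1.00933) ≈ 11.463, so the balance reaches zero during payment 12.

12 payments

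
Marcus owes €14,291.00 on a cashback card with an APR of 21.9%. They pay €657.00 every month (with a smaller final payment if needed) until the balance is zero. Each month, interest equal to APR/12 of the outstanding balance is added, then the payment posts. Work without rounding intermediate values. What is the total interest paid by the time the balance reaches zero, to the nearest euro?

€4,083

Monthly rate r = 21.9%/12 = 1.825% = 0.01825.
Payoff takes n = ⌈−ln(1 − rB₀/P)/ln(1+r)⌉ = ⌈27.967⌉ = 28 payments; the last is €635.35.
Total paid = 27·€657.00 + €635.35 = €18,374.35.
Total interest = total paid − principal = €18,374.35 − €14,291.00 = €4,083.35.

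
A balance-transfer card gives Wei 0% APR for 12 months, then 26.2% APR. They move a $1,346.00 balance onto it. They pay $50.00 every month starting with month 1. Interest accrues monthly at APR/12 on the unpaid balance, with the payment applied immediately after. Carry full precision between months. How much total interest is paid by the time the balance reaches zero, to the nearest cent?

Promo months 1–12 at r₀ = 0%/12 = 0; months 13+ at r₁ = 26.2%/12 = 0.0218333.
After month 12 (no interest yet): B = $1,346.00 − 12·$50.00 = $746.00.
Then at r₁ with $50.00/mo: n₂ = −ln(1 − r₁·B/P)/ln(1+r₁) ≈ 18.25 → 19 more payments.
Total paid = 30·$50.00 + $12.57 = $1,512.57; interest = $1,512.57 − $1,346.00 = $166.57.

$166.57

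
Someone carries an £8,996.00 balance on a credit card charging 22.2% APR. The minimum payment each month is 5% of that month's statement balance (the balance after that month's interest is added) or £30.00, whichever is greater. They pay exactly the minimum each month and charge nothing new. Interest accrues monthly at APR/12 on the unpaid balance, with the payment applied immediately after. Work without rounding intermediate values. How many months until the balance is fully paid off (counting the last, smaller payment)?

108 months

Monthly rate r = 22.2%/12 = 1.85% = 0.0185.
While 5% of the post-interest balance exceeds £30.00, each month B ← (B·(1+r))·(1 − 0.05), i.e. B shrinks by the factor (1+r)·0.95 = 0.96757.
This holds for months 1–83. Entering month 84 the balance is £583.28; 5% of the post-interest balance is now below £30.00, so the flat £30.00 minimum applies from here.
From month 84 a fixed £30.00 at rate r clears £583.28 in 25 more payments. Total: 83 + 25 = 108 months.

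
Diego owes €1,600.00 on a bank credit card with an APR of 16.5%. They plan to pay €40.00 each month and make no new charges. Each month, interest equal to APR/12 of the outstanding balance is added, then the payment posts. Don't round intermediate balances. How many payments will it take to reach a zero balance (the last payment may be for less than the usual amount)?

59 payments

Monthly rate r = 16.5%/12 = 1.375% = 0.01375.
Recurrence: B ← B·(1+r) − €40.00.
Month 1: interest €22.00; balance after payment €1,582.00.
Month 2: interest €21.75; balance after payment €1,563.75.
Closed form: n = −ln(1 − rB₀/P)/ln(1+r) = −ln(0.45)/ln(1.01375) ≈ 58.472, so the balance reaches zero during payment 59.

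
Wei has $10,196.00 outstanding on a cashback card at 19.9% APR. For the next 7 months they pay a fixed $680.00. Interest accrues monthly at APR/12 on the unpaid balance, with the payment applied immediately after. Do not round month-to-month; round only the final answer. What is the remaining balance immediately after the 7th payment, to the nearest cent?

$6,436.66

Monthly rate r = 19.9%/12 = 1.65833% = 0.0165833.
Each month: B ← B·(1+r) − $680.00.
Month 1: interest $169.08; balance after payment $9,685.08.
Month 2: interest $160.61; balance after payment $9,165.69.
Month 3: interest $152.00; balance after payment $8,637.69.
Month 4: interest $143.24; balance after payment $8,100.93.
Month 5: interest $134.34; balance after payment $7,555.27.
Month 6: interest $125.29; balance after payment $7,000.57.
Month 7: interest $116.09; balance after payment $6,436.66.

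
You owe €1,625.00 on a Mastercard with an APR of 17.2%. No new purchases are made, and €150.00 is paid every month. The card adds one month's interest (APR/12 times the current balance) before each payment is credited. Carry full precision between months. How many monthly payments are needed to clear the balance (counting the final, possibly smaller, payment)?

12 months

Monthly rate r = 17.2%/12 = 1.43333% = 0.0143333.
Recurrence: B ← B·(1+r) − €150.00.
Month 1: interest €23.29; balance after payment €1,498.29.
Month 2: interest €21.48; balance after payment €1,369.77.
Closed form: n = −ln(1 − rB₀/P)/ln(1+r) = −ln(0.84472)/ln(1.01433) ≈ 11.857, so the balance reaches zero during payment 12.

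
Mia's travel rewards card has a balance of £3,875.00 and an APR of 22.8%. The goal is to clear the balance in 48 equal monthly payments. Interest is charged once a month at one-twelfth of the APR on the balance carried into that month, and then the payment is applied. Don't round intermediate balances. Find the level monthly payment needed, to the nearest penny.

£123.78

Monthly rate r = 22.8%/12 = 1.9% = 0.019.
Level-payment amortization: P = B₀·r / (1 − (1+r)^(−n)) = 3875.00·0.019 / (1 − 1.019^(−48)).
Denominator 1 − (1+r)^(−48) = 0.59482824.
P = 73.625 / 0.59482824 ≈ 123.78.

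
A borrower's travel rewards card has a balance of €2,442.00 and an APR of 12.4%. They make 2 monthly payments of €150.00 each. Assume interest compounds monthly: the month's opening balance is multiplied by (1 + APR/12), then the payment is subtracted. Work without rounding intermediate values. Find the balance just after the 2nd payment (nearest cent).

Monthly rate r = 12.4%/12 = 1.03333% = 0.0103333.
Each month: B ← B·(1+r) − €150.00.
Month 1: interest €25.23; balance after payment €2,317.23.
Month 2: interest €23.94; balance after payment €2,191.18.

€2,191.18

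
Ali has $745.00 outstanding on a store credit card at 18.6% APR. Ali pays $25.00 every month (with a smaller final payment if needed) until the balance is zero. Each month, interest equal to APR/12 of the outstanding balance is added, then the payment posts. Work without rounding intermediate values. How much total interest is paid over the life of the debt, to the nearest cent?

$262.30

Monthly rate r = 18.6%/12 = 1.55% = 0.0155.
Payoff takes n = ⌈−ln(1 − rB₀/P)/ln(1+r)⌉ = ⌈40.290⌉ = 41 payments; the last is $7.30.
Total paid = 40·$25.00 + $7.30 = $1,007.30.
Total interest = total paid − principal = $1,007.30 − $745.00 = $262.30.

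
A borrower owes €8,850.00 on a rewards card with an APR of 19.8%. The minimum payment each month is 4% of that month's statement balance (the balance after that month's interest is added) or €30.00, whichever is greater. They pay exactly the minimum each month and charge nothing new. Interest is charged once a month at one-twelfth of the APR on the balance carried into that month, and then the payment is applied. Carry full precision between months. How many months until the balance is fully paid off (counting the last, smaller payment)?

Monthly rate r = 19.8%/12 = 1.65% = 0.0165.
While 4% of the post-interest balance exceeds €30.00, each month B ← (B·(1+r))·(1 − 0.04), i.e. B shrinks by the factor (1+r)·0.96 = 0.97584.
This holds for months 1–102. Entering month 103 the balance is €730.40; 4% of the post-interest balance is now below €30.00, so the flat €30.00 minimum applies from here.
From month 103 a fixed €30.00 at rate r clears €730.40 in 32 more payments. Total: 102 + 32 = 134 months.

134 months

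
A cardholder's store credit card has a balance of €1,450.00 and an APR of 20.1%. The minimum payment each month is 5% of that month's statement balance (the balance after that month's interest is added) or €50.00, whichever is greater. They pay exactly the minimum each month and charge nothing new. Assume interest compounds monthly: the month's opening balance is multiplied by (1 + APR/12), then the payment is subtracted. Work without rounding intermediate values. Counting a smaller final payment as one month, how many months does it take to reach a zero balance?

Monthly rate r = 20.1%/12 = 1.675% = 0.01675.
While 5% of the post-interest balance exceeds €50.00, each month B ← (B·(1+r))·(1 − 0.05), i.e. B shrinks by the factor (1+r)·0.95 = 0.96591.
This holds for months 1–12. Entering month 13 the balance is €956.36; 5% of the post-interest balance is now below €50.00, so the flat €50.00 minimum applies from here.
From month 13 a fixed €50.00 at rate r clears €956.36 in 24 more payments. Total: 12 + 24 = 36 months.

36 months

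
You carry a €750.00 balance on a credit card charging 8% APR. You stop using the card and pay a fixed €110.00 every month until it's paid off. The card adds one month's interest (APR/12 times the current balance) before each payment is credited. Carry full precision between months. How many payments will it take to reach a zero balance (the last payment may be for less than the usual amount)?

8 months

Monthly rate r = 8%/12 = 0.666667% = 0.00666667.
Recurrence: B ← B·(1+r) − €110.00.
Month 1: interest €5.00; balance after payment €645.00.
Month 2: interest €4.30; balance after payment €539.30.
Closed form: n = −ln(1 − rB₀/P)/ln(1+r) = −ln(0.95455)/ln(1.00667) ≈ 7.001, so the balance reaches zero during payment 8.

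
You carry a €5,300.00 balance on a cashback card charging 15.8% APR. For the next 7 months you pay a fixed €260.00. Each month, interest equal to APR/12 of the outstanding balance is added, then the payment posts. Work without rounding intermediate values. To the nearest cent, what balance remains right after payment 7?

Monthly rate r = 15.8%/12 = 1.31667% = 0.0131667.
Each month: B ← B·(1+r) − €260.00.
Month 1: interest €69.78; balance after payment €5,109.78.
Month 2: interest €67.28; balance after payment €4,917.06.
Month 3: interest €64.74; balance after payment €4,721.80.
Month 4: interest €62.17; balance after payment €4,523.97.
Month 5: interest €59.57; balance after payment €4,323.54.
Month 6: interest €56.93; balance after payment €4,120.47.
Month 7: interest €54.25; balance after payment €3,914.72.

€3,914.72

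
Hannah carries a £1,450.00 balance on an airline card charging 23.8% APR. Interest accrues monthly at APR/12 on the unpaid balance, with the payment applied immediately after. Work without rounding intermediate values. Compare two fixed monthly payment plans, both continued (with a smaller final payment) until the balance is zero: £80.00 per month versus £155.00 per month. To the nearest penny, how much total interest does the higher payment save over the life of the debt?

Monthly rate r = 23.8%/12 = 1.98333% = 0.0198333.
At £80.00/mo: n = ⌈−ln(1 − rB₀/P)/ln(1+r)⌉ = 23 payments (last £54.80); total interest = total paid − £1,450.00 = £364.80.
At £155.00/mo: 11 payments (last £70.11); total interest £170.11.
Interest saved = £364.80 − £170.11 = £194.69.

£194.69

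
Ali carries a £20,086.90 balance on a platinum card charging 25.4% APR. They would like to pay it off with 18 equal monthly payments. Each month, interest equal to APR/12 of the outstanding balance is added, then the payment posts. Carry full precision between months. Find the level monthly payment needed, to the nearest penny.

£1,353.62

Monthly rate r = 25.4%/12 = 2.11667% = 0.0211667.
Level-payment amortization: P = B₀·r / (1 − (1+r)^(−n)) = 20086.90·0.0211667 / (1 − 1.02117^(−18)).
Denominator 1 − (1+r)^(−18) = 0.314100224.
P = 425.173 / 0.314100224 ≈ 1353.62.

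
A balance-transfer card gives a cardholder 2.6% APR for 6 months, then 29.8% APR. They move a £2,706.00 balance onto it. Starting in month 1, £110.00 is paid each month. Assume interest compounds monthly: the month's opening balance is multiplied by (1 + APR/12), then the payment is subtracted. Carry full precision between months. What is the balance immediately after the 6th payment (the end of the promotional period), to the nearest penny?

Promo months 1–6 at r₀ = 2.6%/12 = 0.00216667; months 7+ at r₁ = 29.8%/12 = 0.0248333.
After month 6: iterate B ← B·(1+r₀) − £110.00 for 6 months → £2,077.78.

£2,077.78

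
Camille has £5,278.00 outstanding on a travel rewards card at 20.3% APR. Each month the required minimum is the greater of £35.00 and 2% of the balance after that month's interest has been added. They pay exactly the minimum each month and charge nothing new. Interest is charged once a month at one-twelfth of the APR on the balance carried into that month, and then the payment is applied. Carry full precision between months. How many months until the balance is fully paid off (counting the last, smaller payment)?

Monthly rate r = 20.3%/12 = 1.69167% = 0.0169167.
While 2% of the post-interest balance exceeds £35.00, each month B ← (B·(1+r))·(1 − 0.02), i.e. B shrinks by the factor (1+r)·0.98 = 0.99658.
This holds for months 1–327. Entering month 328 the balance is £1,720.72; 2% of the post-interest balance is now below £35.00, so the flat £35.00 minimum applies from here.
From month 328 a fixed £35.00 at rate r clears £1,720.72 in 107 more payments. Total: 327 + 107 = 434 months.

434 months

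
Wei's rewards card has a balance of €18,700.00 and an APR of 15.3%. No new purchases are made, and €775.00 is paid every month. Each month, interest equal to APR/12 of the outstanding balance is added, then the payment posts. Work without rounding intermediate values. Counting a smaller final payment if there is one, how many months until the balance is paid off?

30 payments

Monthly rate r = 15.3%/12 = 1.275% = 0.01275.
Recurrence: B ← B·(1+r) − €775.00.
Month 1: interest €238.43; balance after payment €18,163.42.
Month 2: interest €231.58; balance after payment €17,620.01.
Closed form: n = −ln(1 − rB₀/P)/ln(1+r) = −ln(0.69235)/ln(1.01275) ≈ 29.019, so the balance reaches zero during payment 30.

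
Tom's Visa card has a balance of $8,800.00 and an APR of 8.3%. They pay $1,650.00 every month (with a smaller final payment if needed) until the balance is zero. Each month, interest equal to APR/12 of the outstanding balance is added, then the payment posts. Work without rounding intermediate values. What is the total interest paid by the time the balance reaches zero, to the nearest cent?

Monthly rate r = 8.3%/12 = 0.691667% = 0.00691667.
Payoff takes n = ⌈−ln(1 − rB₀/P)/ln(1+r)⌉ = ⌈5.453⌉ = 6 payments; the last is $748.80.
Total paid = 5·$1,650.00 + $748.80 = $8,998.80.
Total interest = total paid − principal = $8,998.80 − $8,800.00 = $198.80.

$198.80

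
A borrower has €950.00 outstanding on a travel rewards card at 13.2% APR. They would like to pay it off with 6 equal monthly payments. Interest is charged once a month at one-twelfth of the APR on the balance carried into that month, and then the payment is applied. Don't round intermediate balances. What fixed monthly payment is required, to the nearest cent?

Monthly rate r = 13.2%/12 = 1.1% = 0.011.
Level-payment amortization: P = B₀·r / (1 − (1+r)^(−n)) = 950.00·0.011 / (1 − 1.011^(−6)).
Denominator 1 − (1+r)^(−6) = 0.063531731.
P = 10.45 / 0.063531731 ≈ 164.48.

€164.48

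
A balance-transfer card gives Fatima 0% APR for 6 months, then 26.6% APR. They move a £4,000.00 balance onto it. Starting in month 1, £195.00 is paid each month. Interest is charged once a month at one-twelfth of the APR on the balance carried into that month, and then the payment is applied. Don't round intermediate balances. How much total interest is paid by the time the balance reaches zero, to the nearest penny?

£622.85

Promo months 1–6 at r₀ = 0%/12 = 0; months 7+ at r₁ = 26.6%/12 = 0.0221667.
After month 6 (no interest yet): B = £4,000.00 − 6·£195.00 = £2,830.00.
Then at r₁ with £195.00/mo: n₂ = −ln(1 − r₁·B/P)/ln(1+r₁) ≈ 17.70 → 18 more payments.
Total paid = 23·£195.00 + £137.85 = £4,622.85; interest = £4,622.85 − £4,000.00 = £622.85.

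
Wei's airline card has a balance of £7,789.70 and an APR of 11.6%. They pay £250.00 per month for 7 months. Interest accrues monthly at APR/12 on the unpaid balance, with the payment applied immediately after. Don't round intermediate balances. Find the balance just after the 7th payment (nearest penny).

Monthly rate r = 11.6%/12 = 0.966667% = 0.00966667.
Each month: B ← B·(1+r) − £250.00.
Month 1: interest £75.30; balance after payment £7,615.00.
Month 2: interest £73.61; balance after payment £7,438.61.
Month 3: interest £71.91; balance after payment £7,260.52.
Month 4: interest £70.19; balance after payment £7,080.70.
Month 5: interest £68.45; balance after payment £6,899.15.
Month 6: interest £66.69; balance after payment £6,715.84.
Month 7: interest £64.92; balance after payment £6,530.76.

£6,530.76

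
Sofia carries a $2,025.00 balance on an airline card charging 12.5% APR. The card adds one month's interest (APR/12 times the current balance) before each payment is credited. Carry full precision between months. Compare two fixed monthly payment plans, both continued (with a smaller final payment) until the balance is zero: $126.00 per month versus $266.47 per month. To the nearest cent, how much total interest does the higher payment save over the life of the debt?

$107.16

Monthly rate r = 12.5%/12 = 1.04167% = 0.0104167.
At $126.00/mo: n = ⌈−ln(1 − rB₀/P)/ln(1+r)⌉ = 18 payments (last $85.83); total interest = total paid − $2,025.00 = $202.83.
At $266.47/mo: 8 payments (last $255.38); total interest $95.67.
Interest saved = $202.83 − $95.67 = $107.16.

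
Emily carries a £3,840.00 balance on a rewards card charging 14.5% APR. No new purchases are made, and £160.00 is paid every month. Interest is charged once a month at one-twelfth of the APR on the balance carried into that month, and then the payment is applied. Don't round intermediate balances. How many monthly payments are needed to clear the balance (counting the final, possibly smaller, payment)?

Monthly rate r = 14.5%/12 = 1.20833% = 0.0120833.
Recurrence: B ← B·(1+r) − £160.00.
Month 1: interest £46.40; balance after payment £3,726.40.
Month 2: interest £45.03; balance after payment £3,611.43.
Closed form: n = −ln(1 − rB₀/P)/ln(1+r) = −ln(0.71)/ln(1.01208) ≈ 28.515, so the balance reaches zero during payment 29.

29 months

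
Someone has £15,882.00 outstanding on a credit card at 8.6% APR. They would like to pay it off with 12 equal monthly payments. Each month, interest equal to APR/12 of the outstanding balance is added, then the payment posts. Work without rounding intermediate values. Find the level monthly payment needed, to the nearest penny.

Monthly rate r = 8.6%/12 = 0.716667% = 0.00716667.
Level-payment amortization: P = B₀·r / (1 − (1+r)^(−n)) = 15882.00·0.00716667 / (1 − 1.00717^(−12)).
Denominator 1 − (1+r)^(−12) = 0.0821242975.
P = 113.821 / 0.0821242975 ≈ 1385.96.

£1,385.96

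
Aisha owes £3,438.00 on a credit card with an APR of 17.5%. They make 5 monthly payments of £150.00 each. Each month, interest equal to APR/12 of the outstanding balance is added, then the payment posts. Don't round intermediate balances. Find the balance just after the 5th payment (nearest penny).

£2,923.91

Monthly rate r = 17.5%/12 = 1.45833% = 0.0145833.
Each month: B ← B·(1+r) − £150.00.
Month 1: interest £50.14; balance after payment £3,338.14.
Month 2: interest £48.68; balance after payment £3,236.82.
Month 3: interest £47.20; balance after payment £3,134.02.
Month 4: interest £45.70; balance after payment £3,029.73.
Month 5: interest £44.18; balance after payment £2,923.91.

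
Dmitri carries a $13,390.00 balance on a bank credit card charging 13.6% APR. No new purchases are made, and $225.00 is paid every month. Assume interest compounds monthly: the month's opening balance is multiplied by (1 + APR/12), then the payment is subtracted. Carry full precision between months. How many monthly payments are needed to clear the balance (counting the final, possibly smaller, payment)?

100 months

Monthly rate r = 13.6%/12 = 1.13333% = 0.0113333.
Recurrence: B ← B·(1+r) − $225.00.
Month 1: interest $151.75; balance after payment $13,316.75.
Month 2: interest $150.92; balance after payment $13,242.68.
Closed form: n = −ln(1 − rB₀/P)/ln(1+r) = −ln(0.32554)/ln(1.01133) ≈ 99.584, so the balance reaches zero during payment 100.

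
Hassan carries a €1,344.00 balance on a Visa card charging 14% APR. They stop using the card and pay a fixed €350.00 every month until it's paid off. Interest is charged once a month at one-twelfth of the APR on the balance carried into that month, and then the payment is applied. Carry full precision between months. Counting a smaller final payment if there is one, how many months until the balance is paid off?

4 months

Monthly rate r = 14%/12 = 1.16667% = 0.0116667.
Recurrence: B ← B·(1+r) − €350.00.
Month 1: interest €15.68; balance after payment €1,009.68.
Month 2: interest €11.78; balance after payment €671.46.
Month 3: interest €7.83; balance after payment €329.29.
Month 4: interest €3.84; balance after payment €0.00.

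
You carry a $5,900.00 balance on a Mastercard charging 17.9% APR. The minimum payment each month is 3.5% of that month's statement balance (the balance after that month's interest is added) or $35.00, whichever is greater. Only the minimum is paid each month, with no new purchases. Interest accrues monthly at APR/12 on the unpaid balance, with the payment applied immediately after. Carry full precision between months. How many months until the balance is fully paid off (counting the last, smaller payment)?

Monthly rate r = 17.9%/12 = 1.49167% = 0.0149167.
While 3.5% of the post-interest balance exceeds $35.00, each month B ← (B·(1+r))·(1 − 0.035), i.e. B shrinks by the factor (1+r)·0.965 = 0.97939.
This holds for months 1–86. Entering month 87 the balance is $984.50; 3.5% of the post-interest balance is now below $35.00, so the flat $35.00 minimum applies from here.
From month 87 a fixed $35.00 at rate r clears $984.50 in 37 more payments. Total: 86 + 37 = 123 months.

123 months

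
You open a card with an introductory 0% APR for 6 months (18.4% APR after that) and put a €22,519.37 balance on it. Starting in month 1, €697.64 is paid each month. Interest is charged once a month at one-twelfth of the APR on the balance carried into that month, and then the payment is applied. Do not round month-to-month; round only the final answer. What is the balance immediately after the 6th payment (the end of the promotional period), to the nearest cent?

Promo months 1–6 at r₀ = 0%/12 = 0; months 7+ at r₁ = 18.4%/12 = 0.0153333.
After month 6 (no interest yet): B = €22,519.37 − 6·€697.64 = €18,333.53.

€18,333.53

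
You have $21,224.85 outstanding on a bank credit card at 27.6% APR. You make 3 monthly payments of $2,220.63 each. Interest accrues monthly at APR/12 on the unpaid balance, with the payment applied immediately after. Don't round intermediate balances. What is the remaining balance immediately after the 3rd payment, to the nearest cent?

$15,907.02

Monthly rate r = 27.6%/12 = 2.3% = 0.023.
Each month: B ← B·(1+r) − $2,220.63.
Month 1: interest $488.17; balance after payment $19,492.39.
Month 2: interest $448.33; balance after payment $17,720.09.
Month 3: interest $407.56; balance after payment $15,907.02.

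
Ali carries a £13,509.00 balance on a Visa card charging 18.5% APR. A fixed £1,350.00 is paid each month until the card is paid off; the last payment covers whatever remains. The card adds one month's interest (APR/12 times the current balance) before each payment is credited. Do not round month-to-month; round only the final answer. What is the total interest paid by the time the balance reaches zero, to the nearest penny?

Monthly rate r = 18.5%/12 = 1.54167% = 0.0154167.
Payoff takes n = ⌈−ln(1 − rB₀/P)/ln(1+r)⌉ = ⌈10.952⌉ = 11 payments; the last is £1,285.62.
Total paid = 10·£1,350.00 + £1,285.62 = £14,785.62.
Total interest = total paid − principal = £14,785.62 − £13,509.00 = £1,276.62.

£1,276.62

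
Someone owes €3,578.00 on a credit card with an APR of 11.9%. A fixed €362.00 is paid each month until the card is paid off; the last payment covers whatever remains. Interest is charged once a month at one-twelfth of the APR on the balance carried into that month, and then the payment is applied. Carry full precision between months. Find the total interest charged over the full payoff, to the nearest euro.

Monthly rate r = 11.9%/12 = 0.991667% = 0.00991667.
Payoff takes n = ⌈−ln(1 − rB₀/P)/ln(1+r)⌉ = ⌈10.454⌉ = 11 payments; the last is €164.81.
Total paid = 10·€362.00 + €164.81 = €3,784.81.
Total interest = total paid − principal = €3,784.81 − €3,578.00 = €206.81.

€207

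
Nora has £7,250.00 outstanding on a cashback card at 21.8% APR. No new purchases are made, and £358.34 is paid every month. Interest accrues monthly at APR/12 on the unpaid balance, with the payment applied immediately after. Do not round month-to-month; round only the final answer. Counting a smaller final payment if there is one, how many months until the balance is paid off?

Monthly rate r = 21.8%/12 = 1.81667% = 0.0181667.
Recurrence: B ← B·(1+r) − £358.34.
Month 1: interest £131.71; balance after payment £7,023.37.
Month 2: interest £127.59; balance after payment £6,792.62.
Closed form: n = −ln(1 − rB₀/P)/ln(1+r) = −ln(0.63245)/ln(1.01817) ≈ 25.448, so the balance reaches zero during payment 26.

26 payments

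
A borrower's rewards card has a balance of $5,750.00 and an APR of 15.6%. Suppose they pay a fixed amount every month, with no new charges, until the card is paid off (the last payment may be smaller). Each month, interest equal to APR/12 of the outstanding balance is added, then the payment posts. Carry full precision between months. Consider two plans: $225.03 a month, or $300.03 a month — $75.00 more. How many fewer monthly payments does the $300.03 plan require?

Monthly rate r = 15.6%/12 = 1.3% = 0.013.
At $225.03/mo: n = ⌈−ln(1 − rB₀/P)/ln(1+r)⌉ = 32 payments (last $58.30); total interest = total paid − $5,750.00 = $1,284.23.
At $300.03/mo: 23 payments (last $55.61); total interest $906.27.
Payments saved = 32 − 23 = 9.

9 fewer payments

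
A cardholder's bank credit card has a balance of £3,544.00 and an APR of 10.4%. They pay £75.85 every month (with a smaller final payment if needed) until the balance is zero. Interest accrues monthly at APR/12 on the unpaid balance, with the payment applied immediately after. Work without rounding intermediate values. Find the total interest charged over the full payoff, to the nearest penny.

Monthly rate r = 10.4%/12 = 0.866667% = 0.00866667.
Payoff takes n = ⌈−ln(1 − rB₀/P)/ln(1+r)⌉ = ⌈60.154⌉ = 61 payments; the last is £11.76.
Total paid = 60·£75.85 + £11.76 = £4,562.76.
Total interest = total paid − principal = £4,562.76 − £3,544.00 = £1,018.76.

£1,018.76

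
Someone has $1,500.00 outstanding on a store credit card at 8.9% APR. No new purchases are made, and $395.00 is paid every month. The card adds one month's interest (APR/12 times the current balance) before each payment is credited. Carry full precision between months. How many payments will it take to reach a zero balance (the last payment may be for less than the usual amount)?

Monthly rate r = 8.9%/12 = 0.741667% = 0.00741667.
Recurrence: B ← B·(1+r) − $395.00.
Month 1: interest $11.12; balance after payment $1,116.12.
Month 2: interest $8.28; balance after payment $729.40.
Month 3: interest $5.41; balance after payment $339.81.
Month 4: interest $2.52; balance after payment $0.00.

4 payments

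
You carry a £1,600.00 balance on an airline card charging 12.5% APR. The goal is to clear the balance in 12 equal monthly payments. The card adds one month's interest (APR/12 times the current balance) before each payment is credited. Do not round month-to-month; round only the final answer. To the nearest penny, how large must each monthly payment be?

£142.53

Monthly rate r = 12.5%/12 = 1.04167% = 0.0104167.
Level-payment amortization: P = B₀·r / (1 − (1+r)^(−n)) = 1600.00·0.0104167 / (1 − 1.01042^(−12)).
Denominator 1 − (1+r)^(−12) = 0.11693233.
P = 16.6667 / 0.11693233 ≈ 142.53.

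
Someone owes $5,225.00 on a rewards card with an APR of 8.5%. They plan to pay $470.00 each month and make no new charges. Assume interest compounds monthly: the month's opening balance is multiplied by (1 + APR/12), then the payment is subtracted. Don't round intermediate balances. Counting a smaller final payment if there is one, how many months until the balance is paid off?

12 months

Monthly rate r = 8.5%/12 = 0.708333% = 0.00708333.
Recurrence: B ← B·(1+r) − $470.00.
Month 1: interest $37.01; balance after payment $4,792.01.
Month 2: interest $33.94; balance after payment $4,355.95.
Closed form: n = −ln(1 − rB₀/P)/ln(1+r) = −ln(0.92125)/ln(1.00708) ≈ 11.620, so the balance reaches zero during payment 12.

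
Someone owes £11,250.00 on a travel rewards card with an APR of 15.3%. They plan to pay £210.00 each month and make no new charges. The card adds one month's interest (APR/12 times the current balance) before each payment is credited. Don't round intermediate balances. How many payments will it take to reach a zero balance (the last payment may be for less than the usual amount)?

Monthly rate r = 15.3%/12 = 1.275% = 0.01275.
Recurrence: B ← B·(1+r) − £210.00.
Month 1: interest £143.44; balance after payment £11,183.44.
Month 2: interest £142.59; balance after payment £11,116.03.
Closed form: n = −ln(1 − rB₀/P)/ln(1+r) = −ln(0.31696)/ln(1.01275) ≈ 90.688, so the balance reaches zero during payment 91.

91 payments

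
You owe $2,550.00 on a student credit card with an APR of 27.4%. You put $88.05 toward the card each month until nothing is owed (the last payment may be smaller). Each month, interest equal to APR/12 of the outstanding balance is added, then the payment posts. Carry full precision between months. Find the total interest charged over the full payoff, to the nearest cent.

$1,672.09

Monthly rate r = 27.4%/12 = 2.28333% = 0.0228333.
Payoff takes n = ⌈−ln(1 − rB₀/P)/ln(1+r)⌉ = ⌈47.951⌉ = 48 payments; the last is $83.74.
Total paid = 47·$88.05 + $83.74 = $4,222.09.
Total interest = total paid − principal = $4,222.09 − $2,550.00 = $1,672.09.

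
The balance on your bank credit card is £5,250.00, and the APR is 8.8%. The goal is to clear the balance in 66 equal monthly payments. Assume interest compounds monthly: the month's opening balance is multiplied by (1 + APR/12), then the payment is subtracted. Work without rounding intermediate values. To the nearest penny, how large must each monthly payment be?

Monthly rate r = 8.8%/12 = 0.733333% = 0.00733333.
Level-payment amortization: P = B₀·r / (1 − (1+r)^(−n)) = 5250.00·0.00733333 / (1 − 1.00733^(−66)).
Denominator 1 − (1+r)^(−66) = 0.382597404.
P = 38.5 / 0.382597404 ≈ 100.63.

£100.63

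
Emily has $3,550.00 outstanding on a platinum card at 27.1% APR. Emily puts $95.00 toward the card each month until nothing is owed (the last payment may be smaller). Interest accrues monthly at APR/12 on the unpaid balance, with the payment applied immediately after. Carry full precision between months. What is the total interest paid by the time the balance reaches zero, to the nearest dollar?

$4,351

Monthly rate r = 27.1%/12 = 2.25833% = 0.0225833.
Payoff takes n = ⌈−ln(1 − rB₀/P)/ln(1+r)⌉ = ⌈83.166⌉ = 84 payments; the last is $15.96.
Total paid = 83·$95.00 + $15.96 = $7,900.96.
Total interest = total paid − principal = $7,900.96 − $3,550.00 = $4,350.96.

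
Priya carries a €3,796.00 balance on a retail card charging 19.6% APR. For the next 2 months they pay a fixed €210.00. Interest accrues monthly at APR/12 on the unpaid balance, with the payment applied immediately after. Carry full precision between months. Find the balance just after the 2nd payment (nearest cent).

Monthly rate r = 19.6%/12 = 1.63333% = 0.0163333.
Each month: B ← B·(1+r) − €210.00.
Month 1: interest €62.00; balance after payment €3,648.00.
Month 2: interest €59.58; balance after payment €3,497.59.

€3,497.59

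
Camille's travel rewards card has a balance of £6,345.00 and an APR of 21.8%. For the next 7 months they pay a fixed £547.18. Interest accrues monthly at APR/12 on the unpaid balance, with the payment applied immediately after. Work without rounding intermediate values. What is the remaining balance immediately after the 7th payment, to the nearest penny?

Monthly rate r = 21.8%/12 = 1.81667% = 0.0181667.
Each month: B ← B·(1+r) − £547.18.
Month 1: interest £115.27; balance after payment £5,913.09.
Month 2: interest £107.42; balance after payment £5,473.33.
Month 3: interest £99.43; balance after payment £5,025.58.
Month 4: interest £91.30; balance after payment £4,569.70.
Month 5: interest £83.02; balance after payment £4,105.53.
Month 6: interest £74.58; balance after payment £3,632.94.
Month 7: interest £66.00; balance after payment £3,151.76.

£3,151.76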